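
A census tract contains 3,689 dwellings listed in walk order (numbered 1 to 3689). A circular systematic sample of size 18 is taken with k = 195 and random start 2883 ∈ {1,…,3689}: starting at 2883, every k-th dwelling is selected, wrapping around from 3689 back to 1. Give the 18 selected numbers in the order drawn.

2883, 3078, 3273, 3468, 3663, 169, 364, 559, 754, 949, 1144, 1339, 1534, 1729, 1924, 2119, 2314, 2509

Selection 1: 2883
Selection 2: 2883 + 195 = 3078
Selection 3: 3078 + 195 = 3273
Selection 4: 3273 + 195 = 3468
Selection 5: 3468 + 195 = 3663
Selection 6: 3663 + 195 = 3858 → 3858 − 3689 = 169
Selection 7: 169 + 195 = 364
Selection 8: 364 + 195 = 559
Selection 9: 559 + 195 = 754
Selection 10: 754 + 195 = 949
Selection 11: 949 + 195 = 1144
Selection 12: 1144 + 195 = 1339
Selection 13: 1339 + 195 = 1534
Selection 14: 1534 + 195 = 1729
Selection 15: 1729 + 195 = 1924
Selection 16: 1924 + 195 = 2119
Selection 17: 2119 + 195 = 2314
Selection 18: 2314 + 195 = 2509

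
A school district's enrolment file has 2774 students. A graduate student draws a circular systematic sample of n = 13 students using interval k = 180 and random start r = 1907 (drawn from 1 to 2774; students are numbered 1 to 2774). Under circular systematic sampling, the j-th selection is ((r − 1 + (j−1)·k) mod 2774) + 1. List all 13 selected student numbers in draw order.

1907, 2087, 2267, 2447, 2627, 33, 213, 393, 573, 753, 933, 1113, 1293

Selection 1: 1907
Selection 2: 1907 + 180 = 2087
Selection 3: 2087 + 180 = 2267
Selection 4: 2267 + 180 = 2447
Selection 5: 2447 + 180 = 2627
Selection 6: 2627 + 180 = 2807 → 2807 − 2774 = 33
Selection 7: 33 + 180 = 213
Selection 8: 213 + 180 = 393
Selection 9: 393 + 180 = 573
Selection 10: 573 + 180 = 753
Selection 11: 753 + 180 = 933
Selection 12: 933 + 180 = 1113
Selection 13: 1113 + 180 = 1293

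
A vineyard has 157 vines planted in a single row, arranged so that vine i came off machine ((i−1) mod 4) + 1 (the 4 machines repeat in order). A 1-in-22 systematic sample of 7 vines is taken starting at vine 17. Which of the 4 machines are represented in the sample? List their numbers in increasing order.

Consecutive selections differ by k = 22, so their machine numbers differ by 22 mod 4 = 2.
gcd(22, 4) = 2, so the sample visits 4/2 = 2 distinct residues mod 4.
Start 17 is machine 1; the machines hit are 1, 3.

1, 3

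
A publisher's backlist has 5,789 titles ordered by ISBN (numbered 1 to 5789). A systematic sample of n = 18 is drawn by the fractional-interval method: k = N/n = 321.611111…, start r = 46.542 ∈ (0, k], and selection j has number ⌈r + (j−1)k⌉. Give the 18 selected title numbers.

47, 369, 690, 1012, 1333, 1655, 1977, 2298, 2620, 2942, 3263, 3585, 3906, 4228, 4550, 4871, 5193, 5514

j=1: r + 0k = 46.542 → ⌈·⌉ = 47
j=2: r + 1k = 368.153111… → ⌈·⌉ = 369
j=3: r + 2k = 689.764222… → ⌈·⌉ = 690
j=4: r + 3k = 1011.375333… → ⌈·⌉ = 1012
j=5: r + 4k = 1332.986444… → ⌈·⌉ = 1333
j=6: r + 5k = 1654.597555… → ⌈·⌉ = 1655
j=7: r + 6k = 1976.208666… → ⌈·⌉ = 1977
j=8: r + 7k = 2297.819777… → ⌈·⌉ = 2298
j=9: r + 8k = 2619.430888… → ⌈·⌉ = 2620
j=10: r + 9k = 2941.042 → ⌈·⌉ = 2942
j=11: r + 10k = 3262.653111… → ⌈·⌉ = 3263
j=12: r + 11k = 3584.264222… → ⌈·⌉ = 3585
j=13: r + 12k = 3905.875333… → ⌈·⌉ = 3906
j=14: r + 13k = 4227.486444… → ⌈·⌉ = 4228
j=15: r + 14k = 4549.097555… → ⌈·⌉ = 4550
j=16: r + 15k = 4870.708666… → ⌈·⌉ = 4871
j=17: r + 16k = 5192.319777… → ⌈·⌉ = 5193
j=18: r + 17k = 5513.930888… → ⌈·⌉ = 5514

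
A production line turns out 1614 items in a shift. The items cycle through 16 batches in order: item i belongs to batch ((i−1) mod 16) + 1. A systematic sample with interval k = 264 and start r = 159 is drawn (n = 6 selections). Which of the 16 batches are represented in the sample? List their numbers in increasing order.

Consecutive selections differ by k = 264, so their batch numbers differ by 264 mod 16 = 8.
gcd(264, 16) = 8, so the sample visits 16/8 = 2 distinct residues mod 16.
Start 159 is batch 15; the batches hit are 7, 15.

7, 15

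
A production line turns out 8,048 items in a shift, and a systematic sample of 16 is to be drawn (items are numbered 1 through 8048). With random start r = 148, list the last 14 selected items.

k = N/n = 8048/16 = 503
3rd selection = 148 + 2×503 = 1154
4th: 1154 + 503 = 1657
5th: 1657 + 503 = 2160
6th: 2160 + 503 = 2663
7th: 2663 + 503 = 3166
8th: 3166 + 503 = 3669
9th: 3669 + 503 = 4172
10th: 4172 + 503 = 4675
11th: 4675 + 503 = 5178
12th: 5178 + 503 = 5681
13th: 5681 + 503 = 6184
14th: 6184 + 503 = 6687
15th: 6687 + 503 = 7190
16th: 7190 + 503 = 7693

1154, 1657, 2160, 2663, 3166, 3669, 4172, 4675, 5178, 5681, 6184, 6687, 7190, 7693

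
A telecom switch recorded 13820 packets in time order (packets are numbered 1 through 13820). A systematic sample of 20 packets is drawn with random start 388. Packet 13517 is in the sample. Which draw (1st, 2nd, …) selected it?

k = 13820/20 = 691
position = (13517 − 388)/691 + 1 = 13129/691 + 1 = 19 + 1 = 20

20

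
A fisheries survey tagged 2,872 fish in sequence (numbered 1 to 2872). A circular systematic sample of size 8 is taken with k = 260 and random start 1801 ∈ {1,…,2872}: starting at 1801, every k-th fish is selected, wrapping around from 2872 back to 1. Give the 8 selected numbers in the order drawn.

Selection 1: 1801
Selection 2: 1801 + 260 = 2061
Selection 3: 2061 + 260 = 2321
Selection 4: 2321 + 260 = 2581
Selection 5: 2581 + 260 = 2841
Selection 6: 2841 + 260 = 3101 → 3101 − 2872 = 229
Selection 7: 229 + 260 = 489
Selection 8: 489 + 260 = 749

1801, 2061, 2321, 2581, 2841, 229, 489, 749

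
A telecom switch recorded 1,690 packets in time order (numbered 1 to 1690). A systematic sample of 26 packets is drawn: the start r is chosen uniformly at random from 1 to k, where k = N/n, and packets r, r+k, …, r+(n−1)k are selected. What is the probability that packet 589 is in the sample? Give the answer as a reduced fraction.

1/65

k = 1690/26 = 65.
Packet 589 is selected iff r ≡ 589 (mod 65); exactly one such r in {1,…,65}.
Inclusion probability = 1/65.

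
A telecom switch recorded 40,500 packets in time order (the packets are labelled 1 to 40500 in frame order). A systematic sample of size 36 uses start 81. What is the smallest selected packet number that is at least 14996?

k = 40500/36 = 1125
Steps past start: ⌈(14996 − 81)/1125⌉ = ⌈14915/1125⌉ = 14
Selected packet: 81 + 14×1125 = 15831

15831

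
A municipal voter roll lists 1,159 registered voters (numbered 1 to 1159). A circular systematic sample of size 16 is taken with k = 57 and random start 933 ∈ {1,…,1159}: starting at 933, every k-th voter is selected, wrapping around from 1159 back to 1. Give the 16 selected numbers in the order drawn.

Selection 1: 933
Selection 2: 933 + 57 = 990
Selection 3: 990 + 57 = 1047
Selection 4: 1047 + 57 = 1104
Selection 5: 1104 + 57 = 1161 → 1161 − 1159 = 2
Selection 6: 2 + 57 = 59
Selection 7: 59 + 57 = 116
Selection 8: 116 + 57 = 173
Selection 9: 173 + 57 = 230
Selection 10: 230 + 57 = 287
Selection 11: 287 + 57 = 344
Selection 12: 344 + 57 = 401
Selection 13: 401 + 57 = 458
Selection 14: 458 + 57 = 515
Selection 15: 515 + 57 = 572
Selection 16: 572 + 57 = 629

933, 990, 1047, 1104, 2, 59, 116, 173, 230, 287, 344, 401, 458, 515, 572, 629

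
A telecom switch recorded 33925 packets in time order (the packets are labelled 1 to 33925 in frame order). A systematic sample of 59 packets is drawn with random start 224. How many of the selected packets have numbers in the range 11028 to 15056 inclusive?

k = 33925/59 = 575
First selection ≥ 11028: 224 + ⌈(11028−224)/575⌉·575 = 224 + 19×575 = 11149
Last selection ≤ 15056: 224 + ⌊(15056−224)/575⌋·575 = 224 + 25×575 = 14599
Count = 25 − 19 + 1 = 7

7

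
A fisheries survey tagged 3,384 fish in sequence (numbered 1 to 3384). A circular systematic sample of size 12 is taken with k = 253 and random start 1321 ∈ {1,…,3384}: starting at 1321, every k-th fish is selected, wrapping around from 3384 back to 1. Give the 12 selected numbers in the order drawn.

Selection 1: 1321
Selection 2: 1321 + 253 = 1574
Selection 3: 1574 + 253 = 1827
Selection 4: 1827 + 253 = 2080
Selection 5: 2080 + 253 = 2333
Selection 6: 2333 + 253 = 2586
Selection 7: 2586 + 253 = 2839
Selection 8: 2839 + 253 = 3092
Selection 9: 3092 + 253 = 3345
Selection 10: 3345 + 253 = 3598 → 3598 − 3384 = 214
Selection 11: 214 + 253 = 467
Selection 12: 467 + 253 = 720

1321, 1574, 1827, 2080, 2333, 2586, 2839, 3092, 3345, 214, 467, 720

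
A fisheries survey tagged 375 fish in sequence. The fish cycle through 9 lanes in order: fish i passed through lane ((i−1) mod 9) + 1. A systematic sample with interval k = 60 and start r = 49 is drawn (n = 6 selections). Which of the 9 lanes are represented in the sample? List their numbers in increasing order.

1, 4, 7

Consecutive selections differ by k = 60, so their lane numbers differ by 60 mod 9 = 6.
gcd(60, 9) = 3, so the sample visits 9/3 = 3 distinct residues mod 9.
Start 49 is lane 4; the lanes hit are 1, 4, 7.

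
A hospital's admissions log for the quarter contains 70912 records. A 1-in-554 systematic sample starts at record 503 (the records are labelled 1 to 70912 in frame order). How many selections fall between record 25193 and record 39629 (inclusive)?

k = 554
First selection ≥ 25193: 503 + ⌈(25193−503)/554⌉·554 = 503 + 45×554 = 25433
Last selection ≤ 39629: 503 + ⌊(39629−503)/554⌋·554 = 503 + 70×554 = 39283
Count = 70 − 45 + 1 = 26

26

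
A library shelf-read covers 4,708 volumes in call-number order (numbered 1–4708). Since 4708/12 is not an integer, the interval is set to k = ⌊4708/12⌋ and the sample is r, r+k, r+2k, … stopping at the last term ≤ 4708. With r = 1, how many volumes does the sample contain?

13

k = ⌊4708/12⌋ = 392
Achieved size = ⌊(4708 − 1)/392⌋ + 1 = ⌊4707/392⌋ + 1 = 12 + 1 = 13
(last selection: 1 + 12×392 = 4705 ≤ 4708; next would be 5097 > 4708)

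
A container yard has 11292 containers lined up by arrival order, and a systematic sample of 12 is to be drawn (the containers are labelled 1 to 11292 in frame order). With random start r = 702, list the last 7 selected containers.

5407, 6348, 7289, 8230, 9171, 10112, 11053

k = N/n = 11292/12 = 941
6th selection = 702 + 5×941 = 5407
7th: 5407 + 941 = 6348
8th: 6348 + 941 = 7289
9th: 7289 + 941 = 8230
10th: 8230 + 941 = 9171
11th: 9171 + 941 = 10112
12th: 10112 + 941 = 11053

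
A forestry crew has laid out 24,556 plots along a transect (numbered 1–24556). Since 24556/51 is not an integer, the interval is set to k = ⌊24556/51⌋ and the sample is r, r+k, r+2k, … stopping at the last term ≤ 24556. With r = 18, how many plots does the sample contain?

52

k = ⌊24556/51⌋ = 481
Achieved size = ⌊(24556 − 18)/481⌋ + 1 = ⌊24538/481⌋ + 1 = 51 + 1 = 52
(last selection: 18 + 51×481 = 24549 ≤ 24556; next would be 25030 > 24556)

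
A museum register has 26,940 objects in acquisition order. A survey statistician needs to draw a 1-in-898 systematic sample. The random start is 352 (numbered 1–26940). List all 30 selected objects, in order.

352, 1250, 2148, 3046, 3944, 4842, 5740, 6638, 7536, 8434, 9332, 10230, 11128, 12026, 12924, 13822, 14720, 15618, 16516, 17414, 18312, 19210, 20108, 21006, 21904, 22802, 23700, 24598, 25496, 26394

object 1: 352
object 2: 352 + 898 = 1250
object 3: 1250 + 898 = 2148
object 4: 2148 + 898 = 3046
object 5: 3046 + 898 = 3944
object 6: 3944 + 898 = 4842
object 7: 4842 + 898 = 5740
object 8: 5740 + 898 = 6638
object 9: 6638 + 898 = 7536
object 10: 7536 + 898 = 8434
object 11: 8434 + 898 = 9332
object 12: 9332 + 898 = 10230
object 13: 10230 + 898 = 11128
object 14: 11128 + 898 = 12026
object 15: 12026 + 898 = 12924
object 16: 12924 + 898 = 13822
object 17: 13822 + 898 = 14720
object 18: 14720 + 898 = 15618
object 19: 15618 + 898 = 16516
object 20: 16516 + 898 = 17414
object 21: 17414 + 898 = 18312
object 22: 18312 + 898 = 19210
object 23: 19210 + 898 = 20108
object 24: 20108 + 898 = 21006
object 25: 21006 + 898 = 21904
object 26: 21904 + 898 = 22802
object 27: 22802 + 898 = 23700
object 28: 23700 + 898 = 24598
object 29: 24598 + 898 = 25496
object 30: 25496 + 898 = 26394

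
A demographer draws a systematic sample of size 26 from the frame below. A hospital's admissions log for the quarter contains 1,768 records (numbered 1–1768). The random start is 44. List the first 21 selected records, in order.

44, 112, 180, 248, 316, 384, 452, 520, 588, 656, 724, 792, 860, 928, 996, 1064, 1132, 1200, 1268, 1336, 1404

k = N/n = 1768/26 = 68
record 1: 44
record 2: 44 + 68 = 112
record 3: 112 + 68 = 180
record 4: 180 + 68 = 248
record 5: 248 + 68 = 316
record 6: 316 + 68 = 384
record 7: 384 + 68 = 452
record 8: 452 + 68 = 520
record 9: 520 + 68 = 588
record 10: 588 + 68 = 656
record 11: 656 + 68 = 724
record 12: 724 + 68 = 792
record 13: 792 + 68 = 860
record 14: 860 + 68 = 928
record 15: 928 + 68 = 996
record 16: 996 + 68 = 1064
record 17: 1064 + 68 = 1132
record 18: 1132 + 68 = 1200
record 19: 1200 + 68 = 1268
record 20: 1268 + 68 = 1336
record 21: 1336 + 68 = 1404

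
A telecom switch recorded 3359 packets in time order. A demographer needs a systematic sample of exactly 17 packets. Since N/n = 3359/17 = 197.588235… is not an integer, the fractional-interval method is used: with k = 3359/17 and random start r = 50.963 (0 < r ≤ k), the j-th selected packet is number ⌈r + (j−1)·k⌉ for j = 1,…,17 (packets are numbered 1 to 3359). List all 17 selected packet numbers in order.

51, 249, 447, 644, 842, 1039, 1237, 1435, 1632, 1830, 2027, 2225, 2423, 2620, 2818, 3015, 3213

j=1: r + 0k = 50.963 → ⌈·⌉ = 51
j=2: r + 1k = 248.551235… → ⌈·⌉ = 249
j=3: r + 2k = 446.139470… → ⌈·⌉ = 447
j=4: r + 3k = 643.727705… → ⌈·⌉ = 644
j=5: r + 4k = 841.315941… → ⌈·⌉ = 842
j=6: r + 5k = 1038.904176… → ⌈·⌉ = 1039
j=7: r + 6k = 1236.492411… → ⌈·⌉ = 1237
j=8: r + 7k = 1434.080647… → ⌈·⌉ = 1435
j=9: r + 8k = 1631.668882… → ⌈·⌉ = 1632
j=10: r + 9k = 1829.257117… → ⌈·⌉ = 1830
j=11: r + 10k = 2026.845352… → ⌈·⌉ = 2027
j=12: r + 11k = 2224.433588… → ⌈·⌉ = 2225
j=13: r + 12k = 2422.021823… → ⌈·⌉ = 2423
j=14: r + 13k = 2619.610058… → ⌈·⌉ = 2620
j=15: r + 14k = 2817.198294… → ⌈·⌉ = 2818
j=16: r + 15k = 3014.786529… → ⌈·⌉ = 3015
j=17: r + 16k = 3212.374764… → ⌈·⌉ = 3213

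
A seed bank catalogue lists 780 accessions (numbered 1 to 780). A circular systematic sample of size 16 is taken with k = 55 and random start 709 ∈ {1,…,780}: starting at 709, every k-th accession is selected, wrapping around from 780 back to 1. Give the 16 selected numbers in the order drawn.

Selection 1: 709
Selection 2: 709 + 55 = 764
Selection 3: 764 + 55 = 819 → 819 − 780 = 39
Selection 4: 39 + 55 = 94
Selection 5: 94 + 55 = 149
Selection 6: 149 + 55 = 204
Selection 7: 204 + 55 = 259
Selection 8: 259 + 55 = 314
Selection 9: 314 + 55 = 369
Selection 10: 369 + 55 = 424
Selection 11: 424 + 55 = 479
Selection 12: 479 + 55 = 534
Selection 13: 534 + 55 = 589
Selection 14: 589 + 55 = 644
Selection 15: 644 + 55 = 699
Selection 16: 699 + 55 = 754

709, 764, 39, 94, 149, 204, 259, 314, 369, 424, 479, 534, 589, 644, 699, 754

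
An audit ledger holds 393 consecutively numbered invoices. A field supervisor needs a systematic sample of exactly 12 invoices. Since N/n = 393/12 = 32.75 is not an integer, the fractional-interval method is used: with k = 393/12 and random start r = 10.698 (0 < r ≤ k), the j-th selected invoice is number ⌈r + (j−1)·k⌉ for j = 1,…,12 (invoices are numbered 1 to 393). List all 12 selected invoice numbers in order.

11, 44, 77, 109, 142, 175, 208, 240, 273, 306, 339, 371

j=1: r + 0k = 10.698 → ⌈·⌉ = 11
j=2: r + 1k = 43.448 → ⌈·⌉ = 44
j=3: r + 2k = 76.198 → ⌈·⌉ = 77
j=4: r + 3k = 108.948 → ⌈·⌉ = 109
j=5: r + 4k = 141.698 → ⌈·⌉ = 142
j=6: r + 5k = 174.448 → ⌈·⌉ = 175
j=7: r + 6k = 207.198 → ⌈·⌉ = 208
j=8: r + 7k = 239.948 → ⌈·⌉ = 240
j=9: r + 8k = 272.698 → ⌈·⌉ = 273
j=10: r + 9k = 305.448 → ⌈·⌉ = 306
j=11: r + 10k = 338.198 → ⌈·⌉ = 339
j=12: r + 11k = 370.948 → ⌈·⌉ = 371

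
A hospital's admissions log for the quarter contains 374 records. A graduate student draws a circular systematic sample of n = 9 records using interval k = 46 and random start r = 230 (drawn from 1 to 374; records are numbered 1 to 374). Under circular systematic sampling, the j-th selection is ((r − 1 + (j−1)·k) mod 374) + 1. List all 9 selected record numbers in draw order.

230, 276, 322, 368, 40, 86, 132, 178, 224

Selection 1: 230
Selection 2: 230 + 46 = 276
Selection 3: 276 + 46 = 322
Selection 4: 322 + 46 = 368
Selection 5: 368 + 46 = 414 → 414 − 374 = 40
Selection 6: 40 + 46 = 86
Selection 7: 86 + 46 = 132
Selection 8: 132 + 46 = 178
Selection 9: 178 + 46 = 224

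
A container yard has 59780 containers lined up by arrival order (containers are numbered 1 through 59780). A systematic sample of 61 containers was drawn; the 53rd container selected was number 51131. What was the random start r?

k = 59780/61 = 980
r = 51131 − (53−1)×980 = 51131 − 50960 = 171

171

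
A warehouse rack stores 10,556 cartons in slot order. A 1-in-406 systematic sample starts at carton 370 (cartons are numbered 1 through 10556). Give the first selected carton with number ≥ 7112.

7272

k = 406
Steps past start: ⌈(7112 − 370)/406⌉ = ⌈6742/406⌉ = 17
Selected carton: 370 + 17×406 = 7272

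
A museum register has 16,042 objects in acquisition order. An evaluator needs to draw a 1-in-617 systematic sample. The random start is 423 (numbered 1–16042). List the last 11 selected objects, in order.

9678, 10295, 10912, 11529, 12146, 12763, 13380, 13997, 14614, 15231, 15848

16th selection = 423 + 15×617 = 9678
17th: 9678 + 617 = 10295
18th: 10295 + 617 = 10912
19th: 10912 + 617 = 11529
20th: 11529 + 617 = 12146
21st: 12146 + 617 = 12763
22nd: 12763 + 617 = 13380
23rd: 13380 + 617 = 13997
24th: 13997 + 617 = 14614
25th: 14614 + 617 = 15231
26th: 15231 + 617 = 15848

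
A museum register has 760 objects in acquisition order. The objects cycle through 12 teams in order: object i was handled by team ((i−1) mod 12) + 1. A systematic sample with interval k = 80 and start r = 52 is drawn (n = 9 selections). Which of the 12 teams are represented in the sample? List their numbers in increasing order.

4, 8, 12

Consecutive selections differ by k = 80, so their team numbers differ by 80 mod 12 = 8.
gcd(80, 12) = 4, so the sample visits 12/4 = 3 distinct residues mod 12.
Start 52 is team 4; the teams hit are 4, 8, 12.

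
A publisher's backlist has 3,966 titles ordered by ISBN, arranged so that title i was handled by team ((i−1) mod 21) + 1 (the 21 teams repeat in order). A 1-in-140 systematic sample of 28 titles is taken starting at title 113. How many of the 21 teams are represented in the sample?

Consecutive selections differ by k = 140, so their team numbers differ by 140 mod 21 = 14.
gcd(140, 21) = 7, so the sample visits 21/7 = 3 distinct residues mod 21.
Start 113 is team 8; the teams hit are 1, 8, 15.

3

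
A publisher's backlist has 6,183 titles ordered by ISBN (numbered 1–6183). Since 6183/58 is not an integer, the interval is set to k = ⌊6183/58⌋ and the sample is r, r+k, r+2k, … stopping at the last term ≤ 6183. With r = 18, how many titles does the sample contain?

k = ⌊6183/58⌋ = 106
Achieved size = ⌊(6183 − 18)/106⌋ + 1 = ⌊6165/106⌋ + 1 = 58 + 1 = 59
(last selection: 18 + 58×106 = 6166 ≤ 6183; next would be 6272 > 6183)

59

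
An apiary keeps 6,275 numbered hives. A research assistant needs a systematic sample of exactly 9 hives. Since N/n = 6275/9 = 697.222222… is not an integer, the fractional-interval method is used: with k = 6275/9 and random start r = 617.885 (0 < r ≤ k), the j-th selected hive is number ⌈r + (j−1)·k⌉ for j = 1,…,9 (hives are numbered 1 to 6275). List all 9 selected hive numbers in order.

j=1: r + 0k = 617.885 → ⌈·⌉ = 618
j=2: r + 1k = 1315.107222… → ⌈·⌉ = 1316
j=3: r + 2k = 2012.329444… → ⌈·⌉ = 2013
j=4: r + 3k = 2709.551666… → ⌈·⌉ = 2710
j=5: r + 4k = 3406.773888… → ⌈·⌉ = 3407
j=6: r + 5k = 4103.996111… → ⌈·⌉ = 4104
j=7: r + 6k = 4801.218333… → ⌈·⌉ = 4802
j=8: r + 7k = 5498.440555… → ⌈·⌉ = 5499
j=9: r + 8k = 6195.662777… → ⌈·⌉ = 6196

618, 1316, 2013, 2710, 3407, 4104, 4802, 5499, 6196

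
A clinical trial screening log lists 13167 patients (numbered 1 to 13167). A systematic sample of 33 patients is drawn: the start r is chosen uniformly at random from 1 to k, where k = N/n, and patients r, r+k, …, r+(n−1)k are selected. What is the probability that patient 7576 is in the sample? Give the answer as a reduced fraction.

k = 13167/33 = 399.
Patient 7576 is selected iff r ≡ 7576 (mod 399); exactly one such r in {1,…,399}.
Inclusion probability = 1/399.

1/399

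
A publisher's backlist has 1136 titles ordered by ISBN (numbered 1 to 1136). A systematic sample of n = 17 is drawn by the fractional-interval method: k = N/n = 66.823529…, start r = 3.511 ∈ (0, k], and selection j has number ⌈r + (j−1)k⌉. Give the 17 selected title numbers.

j=1: r + 0k = 3.511 → ⌈·⌉ = 4
j=2: r + 1k = 70.334529… → ⌈·⌉ = 71
j=3: r + 2k = 137.158058… → ⌈·⌉ = 138
j=4: r + 3k = 203.981588… → ⌈·⌉ = 204
j=5: r + 4k = 270.805117… → ⌈·⌉ = 271
j=6: r + 5k = 337.628647… → ⌈·⌉ = 338
j=7: r + 6k = 404.452176… → ⌈·⌉ = 405
j=8: r + 7k = 471.275705… → ⌈·⌉ = 472
j=9: r + 8k = 538.099235… → ⌈·⌉ = 539
j=10: r + 9k = 604.922764… → ⌈·⌉ = 605
j=11: r + 10k = 671.746294… → ⌈·⌉ = 672
j=12: r + 11k = 738.569823… → ⌈·⌉ = 739
j=13: r + 12k = 805.393352… → ⌈·⌉ = 806
j=14: r + 13k = 872.216882… → ⌈·⌉ = 873
j=15: r + 14k = 939.040411… → ⌈·⌉ = 940
j=16: r + 15k = 1005.863941… → ⌈·⌉ = 1006
j=17: r + 16k = 1072.687470… → ⌈·⌉ = 1073

4, 71, 138, 204, 271, 338, 405, 472, 539, 605, 672, 739, 806, 873, 940, 1006, 1073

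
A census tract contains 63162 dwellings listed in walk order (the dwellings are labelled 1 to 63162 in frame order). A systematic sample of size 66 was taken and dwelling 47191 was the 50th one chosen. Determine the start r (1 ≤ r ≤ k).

k = 63162/66 = 957
r = 47191 − (50−1)×957 = 47191 − 46893 = 298

298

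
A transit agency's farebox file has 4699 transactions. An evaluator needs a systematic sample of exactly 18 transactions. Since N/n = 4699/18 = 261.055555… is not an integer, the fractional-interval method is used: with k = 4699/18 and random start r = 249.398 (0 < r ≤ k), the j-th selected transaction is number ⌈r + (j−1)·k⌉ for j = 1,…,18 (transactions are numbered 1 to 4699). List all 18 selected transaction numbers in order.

250, 511, 772, 1033, 1294, 1555, 1816, 2077, 2338, 2599, 2860, 3122, 3383, 3644, 3905, 4166, 4427, 4688

j=1: r + 0k = 249.398 → ⌈·⌉ = 250
j=2: r + 1k = 510.453555… → ⌈·⌉ = 511
j=3: r + 2k = 771.509111… → ⌈·⌉ = 772
j=4: r + 3k = 1032.564666… → ⌈·⌉ = 1033
j=5: r + 4k = 1293.620222… → ⌈·⌉ = 1294
j=6: r + 5k = 1554.675777… → ⌈·⌉ = 1555
j=7: r + 6k = 1815.731333… → ⌈·⌉ = 1816
j=8: r + 7k = 2076.786888… → ⌈·⌉ = 2077
j=9: r + 8k = 2337.842444… → ⌈·⌉ = 2338
j=10: r + 9k = 2598.898 → ⌈·⌉ = 2599
j=11: r + 10k = 2859.953555… → ⌈·⌉ = 2860
j=12: r + 11k = 3121.009111… → ⌈·⌉ = 3122
j=13: r + 12k = 3382.064666… → ⌈·⌉ = 3383
j=14: r + 13k = 3643.120222… → ⌈·⌉ = 3644
j=15: r + 14k = 3904.175777… → ⌈·⌉ = 3905
j=16: r + 15k = 4165.231333… → ⌈·⌉ = 4166
j=17: r + 16k = 4426.286888… → ⌈·⌉ = 4427
j=18: r + 17k = 4687.342444… → ⌈·⌉ = 4688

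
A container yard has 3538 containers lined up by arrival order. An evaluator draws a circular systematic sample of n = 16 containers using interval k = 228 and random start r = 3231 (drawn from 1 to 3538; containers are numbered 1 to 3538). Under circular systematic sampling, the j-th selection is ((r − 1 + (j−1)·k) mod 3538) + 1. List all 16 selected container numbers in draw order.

Selection 1: 3231
Selection 2: 3231 + 228 = 3459
Selection 3: 3459 + 228 = 3687 → 3687 − 3538 = 149
Selection 4: 149 + 228 = 377
Selection 5: 377 + 228 = 605
Selection 6: 605 + 228 = 833
Selection 7: 833 + 228 = 1061
Selection 8: 1061 + 228 = 1289
Selection 9: 1289 + 228 = 1517
Selection 10: 1517 + 228 = 1745
Selection 11: 1745 + 228 = 1973
Selection 12: 1973 + 228 = 2201
Selection 13: 2201 + 228 = 2429
Selection 14: 2429 + 228 = 2657
Selection 15: 2657 + 228 = 2885
Selection 16: 2885 + 228 = 3113

3231, 3459, 149, 377, 605, 833, 1061, 1289, 1517, 1745, 1973, 2201, 2429, 2657, 2885, 3113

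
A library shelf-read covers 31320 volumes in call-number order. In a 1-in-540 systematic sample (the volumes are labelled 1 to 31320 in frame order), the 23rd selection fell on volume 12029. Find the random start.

k = 540
r = 12029 − (23−1)×540 = 12029 − 11880 = 149

149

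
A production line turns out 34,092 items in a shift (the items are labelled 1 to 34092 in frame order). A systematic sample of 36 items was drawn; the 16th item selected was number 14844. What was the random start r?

639

k = 34092/36 = 947
r = 14844 − (16−1)×947 = 14844 − 14205 = 639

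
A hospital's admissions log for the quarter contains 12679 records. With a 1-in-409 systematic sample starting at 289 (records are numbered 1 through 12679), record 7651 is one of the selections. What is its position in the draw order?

19

k = 409
position = (7651 − 289)/409 + 1 = 7362/409 + 1 = 18 + 1 = 19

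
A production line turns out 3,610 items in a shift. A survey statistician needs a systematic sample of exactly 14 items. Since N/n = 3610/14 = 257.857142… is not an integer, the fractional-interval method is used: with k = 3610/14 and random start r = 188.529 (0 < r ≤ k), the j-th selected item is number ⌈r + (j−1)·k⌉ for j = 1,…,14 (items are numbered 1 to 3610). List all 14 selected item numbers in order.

j=1: r + 0k = 188.529 → ⌈·⌉ = 189
j=2: r + 1k = 446.386142… → ⌈·⌉ = 447
j=3: r + 2k = 704.243285… → ⌈·⌉ = 705
j=4: r + 3k = 962.100428… → ⌈·⌉ = 963
j=5: r + 4k = 1219.957571… → ⌈·⌉ = 1220
j=6: r + 5k = 1477.814714… → ⌈·⌉ = 1478
j=7: r + 6k = 1735.671857… → ⌈·⌉ = 1736
j=8: r + 7k = 1993.529 → ⌈·⌉ = 1994
j=9: r + 8k = 2251.386142… → ⌈·⌉ = 2252
j=10: r + 9k = 2509.243285… → ⌈·⌉ = 2510
j=11: r + 10k = 2767.100428… → ⌈·⌉ = 2768
j=12: r + 11k = 3024.957571… → ⌈·⌉ = 3025
j=13: r + 12k = 3282.814714… → ⌈·⌉ = 3283
j=14: r + 13k = 3540.671857… → ⌈·⌉ = 3541

189, 447, 705, 963, 1220, 1478, 1736, 1994, 2252, 2510, 2768, 3025, 3283, 3541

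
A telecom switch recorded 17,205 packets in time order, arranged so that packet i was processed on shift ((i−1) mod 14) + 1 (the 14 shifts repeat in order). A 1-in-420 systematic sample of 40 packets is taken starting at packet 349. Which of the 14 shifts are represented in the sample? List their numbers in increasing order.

13

Consecutive selections differ by k = 420, so their shift numbers differ by 420 mod 14 = 0.
gcd(420, 14) = 14, so the sample visits 14/14 = 1 distinct residues mod 14.
Start 349 is shift 13; the shifts hit are 13.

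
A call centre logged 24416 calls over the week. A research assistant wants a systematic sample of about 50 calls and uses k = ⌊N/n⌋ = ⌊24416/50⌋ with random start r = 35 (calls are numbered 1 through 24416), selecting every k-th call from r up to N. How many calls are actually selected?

50

k = ⌊24416/50⌋ = 488
Achieved size = ⌊(24416 − 35)/488⌋ + 1 = ⌊24381/488⌋ + 1 = 49 + 1 = 50
(last selection: 35 + 49×488 = 23947 ≤ 24416; next would be 24435 > 24416)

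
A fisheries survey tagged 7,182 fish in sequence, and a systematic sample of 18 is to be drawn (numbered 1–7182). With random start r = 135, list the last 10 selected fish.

3327, 3726, 4125, 4524, 4923, 5322, 5721, 6120, 6519, 6918

k = N/n = 7182/18 = 399
9th selection = 135 + 8×399 = 3327
10th: 3327 + 399 = 3726
11th: 3726 + 399 = 4125
12th: 4125 + 399 = 4524
13th: 4524 + 399 = 4923
14th: 4923 + 399 = 5322
15th: 5322 + 399 = 5721
16th: 5721 + 399 = 6120
17th: 6120 + 399 = 6519
18th: 6519 + 399 = 6918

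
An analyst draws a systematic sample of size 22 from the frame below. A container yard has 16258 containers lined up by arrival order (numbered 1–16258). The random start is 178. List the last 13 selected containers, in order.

k = N/n = 16258/22 = 739
10th selection = 178 + 9×739 = 6829
11th: 6829 + 739 = 7568
12th: 7568 + 739 = 8307
13th: 8307 + 739 = 9046
14th: 9046 + 739 = 9785
15th: 9785 + 739 = 10524
16th: 10524 + 739 = 11263
17th: 11263 + 739 = 12002
18th: 12002 + 739 = 12741
19th: 12741 + 739 = 13480
20th: 13480 + 739 = 14219
21st: 14219 + 739 = 14958
22nd: 14958 + 739 = 15697

6829, 7568, 8307, 9046, 9785, 10524, 11263, 12002, 12741, 13480, 14219, 14958, 15697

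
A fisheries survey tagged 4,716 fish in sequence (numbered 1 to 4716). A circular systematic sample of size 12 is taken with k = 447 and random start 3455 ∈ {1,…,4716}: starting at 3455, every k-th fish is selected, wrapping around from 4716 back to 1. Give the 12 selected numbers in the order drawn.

Selection 1: 3455
Selection 2: 3455 + 447 = 3902
Selection 3: 3902 + 447 = 4349
Selection 4: 4349 + 447 = 4796 → 4796 − 4716 = 80
Selection 5: 80 + 447 = 527
Selection 6: 527 + 447 = 974
Selection 7: 974 + 447 = 1421
Selection 8: 1421 + 447 = 1868
Selection 9: 1868 + 447 = 2315
Selection 10: 2315 + 447 = 2762
Selection 11: 2762 + 447 = 3209
Selection 12: 3209 + 447 = 3656

3455, 3902, 4349, 80, 527, 974, 1421, 1868, 2315, 2762, 3209, 3656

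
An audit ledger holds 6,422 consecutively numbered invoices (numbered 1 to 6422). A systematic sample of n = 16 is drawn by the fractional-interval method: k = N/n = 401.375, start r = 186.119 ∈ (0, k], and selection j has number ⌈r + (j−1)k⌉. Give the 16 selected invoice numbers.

187, 588, 989, 1391, 1792, 2193, 2595, 2996, 3398, 3799, 4200, 4602, 5003, 5404, 5806, 6207

j=1: r + 0k = 186.119 → ⌈·⌉ = 187
j=2: r + 1k = 587.494 → ⌈·⌉ = 588
j=3: r + 2k = 988.869 → ⌈·⌉ = 989
j=4: r + 3k = 1390.244 → ⌈·⌉ = 1391
j=5: r + 4k = 1791.619 → ⌈·⌉ = 1792
j=6: r + 5k = 2192.994 → ⌈·⌉ = 2193
j=7: r + 6k = 2594.369 → ⌈·⌉ = 2595
j=8: r + 7k = 2995.744 → ⌈·⌉ = 2996
j=9: r + 8k = 3397.119 → ⌈·⌉ = 3398
j=10: r + 9k = 3798.494 → ⌈·⌉ = 3799
j=11: r + 10k = 4199.869 → ⌈·⌉ = 4200
j=12: r + 11k = 4601.244 → ⌈·⌉ = 4602
j=13: r + 12k = 5002.619 → ⌈·⌉ = 5003
j=14: r + 13k = 5403.994 → ⌈·⌉ = 5404
j=15: r + 14k = 5805.369 → ⌈·⌉ = 5806
j=16: r + 15k = 6206.744 → ⌈·⌉ = 6207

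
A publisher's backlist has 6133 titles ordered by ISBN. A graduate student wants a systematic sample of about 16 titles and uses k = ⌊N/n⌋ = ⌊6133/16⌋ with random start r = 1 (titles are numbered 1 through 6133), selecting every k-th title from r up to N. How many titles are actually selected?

17

k = ⌊6133/16⌋ = 383
Achieved size = ⌊(6133 − 1)/383⌋ + 1 = ⌊6132/383⌋ + 1 = 16 + 1 = 17
(last selection: 1 + 16×383 = 6129 ≤ 6133; next would be 6512 > 6133)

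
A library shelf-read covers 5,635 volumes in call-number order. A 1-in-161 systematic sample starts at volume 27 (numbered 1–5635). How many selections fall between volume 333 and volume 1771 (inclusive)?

k = 161
First selection ≥ 333: 27 + ⌈(333−27)/161⌉·161 = 27 + 2×161 = 349
Last selection ≤ 1771: 27 + ⌊(1771−27)/161⌋·161 = 27 + 10×161 = 1637
Count = 10 − 2 + 1 = 9

9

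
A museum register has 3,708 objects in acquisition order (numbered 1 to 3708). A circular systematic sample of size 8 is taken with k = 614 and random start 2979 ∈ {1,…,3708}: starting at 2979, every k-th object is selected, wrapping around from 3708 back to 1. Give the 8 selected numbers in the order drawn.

Selection 1: 2979
Selection 2: 2979 + 614 = 3593
Selection 3: 3593 + 614 = 4207 → 4207 − 3708 = 499
Selection 4: 499 + 614 = 1113
Selection 5: 1113 + 614 = 1727
Selection 6: 1727 + 614 = 2341
Selection 7: 2341 + 614 = 2955
Selection 8: 2955 + 614 = 3569

2979, 3593, 499, 1113, 1727, 2341, 2955, 3569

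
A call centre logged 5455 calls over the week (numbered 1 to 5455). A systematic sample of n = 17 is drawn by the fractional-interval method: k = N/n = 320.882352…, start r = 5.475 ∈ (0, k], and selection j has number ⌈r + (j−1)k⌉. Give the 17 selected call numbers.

6, 327, 648, 969, 1290, 1610, 1931, 2252, 2573, 2894, 3215, 3536, 3857, 4177, 4498, 4819, 5140

j=1: r + 0k = 5.475 → ⌈·⌉ = 6
j=2: r + 1k = 326.357352… → ⌈·⌉ = 327
j=3: r + 2k = 647.239705… → ⌈·⌉ = 648
j=4: r + 3k = 968.122058… → ⌈·⌉ = 969
j=5: r + 4k = 1289.004411… → ⌈·⌉ = 1290
j=6: r + 5k = 1609.886764… → ⌈·⌉ = 1610
j=7: r + 6k = 1930.769117… → ⌈·⌉ = 1931
j=8: r + 7k = 2251.651470… → ⌈·⌉ = 2252
j=9: r + 8k = 2572.533823… → ⌈·⌉ = 2573
j=10: r + 9k = 2893.416176… → ⌈·⌉ = 2894
j=11: r + 10k = 3214.298529… → ⌈·⌉ = 3215
j=12: r + 11k = 3535.180882… → ⌈·⌉ = 3536
j=13: r + 12k = 3856.063235… → ⌈·⌉ = 3857
j=14: r + 13k = 4176.945588… → ⌈·⌉ = 4177
j=15: r + 14k = 4497.827941… → ⌈·⌉ = 4498
j=16: r + 15k = 4818.710294… → ⌈·⌉ = 4819
j=17: r + 16k = 5139.592647… → ⌈·⌉ = 5140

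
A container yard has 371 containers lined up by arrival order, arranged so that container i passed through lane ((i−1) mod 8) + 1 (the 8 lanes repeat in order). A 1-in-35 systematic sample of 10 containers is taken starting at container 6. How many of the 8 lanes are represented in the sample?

8

Consecutive selections differ by k = 35, so their lane numbers differ by 35 mod 8 = 3.
gcd(35, 8) = 1, so the sample visits 8/1 = 8 distinct residues mod 8.
Start 6 is lane 6; the lanes hit are 1, 2, 3, 4, 5, 6, 7, 8.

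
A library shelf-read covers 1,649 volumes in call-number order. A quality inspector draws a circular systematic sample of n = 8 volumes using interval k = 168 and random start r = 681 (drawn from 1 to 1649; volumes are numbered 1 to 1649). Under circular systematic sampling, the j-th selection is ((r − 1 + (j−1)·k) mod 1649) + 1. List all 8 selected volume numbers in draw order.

Selection 1: 681
Selection 2: 681 + 168 = 849
Selection 3: 849 + 168 = 1017
Selection 4: 1017 + 168 = 1185
Selection 5: 1185 + 168 = 1353
Selection 6: 1353 + 168 = 1521
Selection 7: 1521 + 168 = 1689 → 1689 − 1649 = 40
Selection 8: 40 + 168 = 208

681, 849, 1017, 1185, 1353, 1521, 40, 208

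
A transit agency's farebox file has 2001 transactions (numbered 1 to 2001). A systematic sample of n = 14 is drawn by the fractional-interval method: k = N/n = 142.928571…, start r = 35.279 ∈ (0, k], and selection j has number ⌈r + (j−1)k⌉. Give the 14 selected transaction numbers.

36, 179, 322, 465, 607, 750, 893, 1036, 1179, 1322, 1465, 1608, 1751, 1894

j=1: r + 0k = 35.279 → ⌈·⌉ = 36
j=2: r + 1k = 178.207571… → ⌈·⌉ = 179
j=3: r + 2k = 321.136142… → ⌈·⌉ = 322
j=4: r + 3k = 464.064714… → ⌈·⌉ = 465
j=5: r + 4k = 606.993285… → ⌈·⌉ = 607
j=6: r + 5k = 749.921857… → ⌈·⌉ = 750
j=7: r + 6k = 892.850428… → ⌈·⌉ = 893
j=8: r + 7k = 1035.779 → ⌈·⌉ = 1036
j=9: r + 8k = 1178.707571… → ⌈·⌉ = 1179
j=10: r + 9k = 1321.636142… → ⌈·⌉ = 1322
j=11: r + 10k = 1464.564714… → ⌈·⌉ = 1465
j=12: r + 11k = 1607.493285… → ⌈·⌉ = 1608
j=13: r + 12k = 1750.421857… → ⌈·⌉ = 1751
j=14: r + 13k = 1893.350428… → ⌈·⌉ = 1894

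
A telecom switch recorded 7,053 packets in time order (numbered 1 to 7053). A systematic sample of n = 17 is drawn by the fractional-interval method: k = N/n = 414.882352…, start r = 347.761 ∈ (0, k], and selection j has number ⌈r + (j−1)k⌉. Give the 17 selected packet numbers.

348, 763, 1178, 1593, 2008, 2423, 2838, 3252, 3667, 4082, 4497, 4912, 5327, 5742, 6157, 6571, 6986

j=1: r + 0k = 347.761 → ⌈·⌉ = 348
j=2: r + 1k = 762.643352… → ⌈·⌉ = 763
j=3: r + 2k = 1177.525705… → ⌈·⌉ = 1178
j=4: r + 3k = 1592.408058… → ⌈·⌉ = 1593
j=5: r + 4k = 2007.290411… → ⌈·⌉ = 2008
j=6: r + 5k = 2422.172764… → ⌈·⌉ = 2423
j=7: r + 6k = 2837.055117… → ⌈·⌉ = 2838
j=8: r + 7k = 3251.937470… → ⌈·⌉ = 3252
j=9: r + 8k = 3666.819823… → ⌈·⌉ = 3667
j=10: r + 9k = 4081.702176… → ⌈·⌉ = 4082
j=11: r + 10k = 4496.584529… → ⌈·⌉ = 4497
j=12: r + 11k = 4911.466882… → ⌈·⌉ = 4912
j=13: r + 12k = 5326.349235… → ⌈·⌉ = 5327
j=14: r + 13k = 5741.231588… → ⌈·⌉ = 5742
j=15: r + 14k = 6156.113941… → ⌈·⌉ = 6157
j=16: r + 15k = 6570.996294… → ⌈·⌉ = 6571
j=17: r + 16k = 6985.878647… → ⌈·⌉ = 6986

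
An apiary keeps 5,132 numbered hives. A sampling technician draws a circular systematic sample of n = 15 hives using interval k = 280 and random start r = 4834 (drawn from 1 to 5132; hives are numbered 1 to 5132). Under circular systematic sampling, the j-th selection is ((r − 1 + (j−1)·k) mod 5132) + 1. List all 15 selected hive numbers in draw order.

Selection 1: 4834
Selection 2: 4834 + 280 = 5114
Selection 3: 5114 + 280 = 5394 → 5394 − 5132 = 262
Selection 4: 262 + 280 = 542
Selection 5: 542 + 280 = 822
Selection 6: 822 + 280 = 1102
Selection 7: 1102 + 280 = 1382
Selection 8: 1382 + 280 = 1662
Selection 9: 1662 + 280 = 1942
Selection 10: 1942 + 280 = 2222
Selection 11: 2222 + 280 = 2502
Selection 12: 2502 + 280 = 2782
Selection 13: 2782 + 280 = 3062
Selection 14: 3062 + 280 = 3342
Selection 15: 3342 + 280 = 3622

4834, 5114, 262, 542, 822, 1102, 1382, 1662, 1942, 2222, 2502, 2782, 3062, 3342, 3622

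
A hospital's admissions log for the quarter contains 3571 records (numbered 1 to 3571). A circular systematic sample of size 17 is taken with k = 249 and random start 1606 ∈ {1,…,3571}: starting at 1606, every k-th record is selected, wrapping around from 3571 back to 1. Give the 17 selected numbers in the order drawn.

Selection 1: 1606
Selection 2: 1606 + 249 = 1855
Selection 3: 1855 + 249 = 2104
Selection 4: 2104 + 249 = 2353
Selection 5: 2353 + 249 = 2602
Selection 6: 2602 + 249 = 2851
Selection 7: 2851 + 249 = 3100
Selection 8: 3100 + 249 = 3349
Selection 9: 3349 + 249 = 3598 → 3598 − 3571 = 27
Selection 10: 27 + 249 = 276
Selection 11: 276 + 249 = 525
Selection 12: 525 + 249 = 774
Selection 13: 774 + 249 = 1023
Selection 14: 1023 + 249 = 1272
Selection 15: 1272 + 249 = 1521
Selection 16: 1521 + 249 = 1770
Selection 17: 1770 + 249 = 2019

1606, 1855, 2104, 2353, 2602, 2851, 3100, 3349, 27, 276, 525, 774, 1023, 1272, 1521, 1770, 2019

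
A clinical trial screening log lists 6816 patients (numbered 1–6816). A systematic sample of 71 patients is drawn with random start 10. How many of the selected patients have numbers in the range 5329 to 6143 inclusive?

8

k = 6816/71 = 96
First selection ≥ 5329: 10 + ⌈(5329−10)/96⌉·96 = 10 + 56×96 = 5386
Last selection ≤ 6143: 10 + ⌊(6143−10)/96⌋·96 = 10 + 63×96 = 6058
Count = 63 − 56 + 1 = 8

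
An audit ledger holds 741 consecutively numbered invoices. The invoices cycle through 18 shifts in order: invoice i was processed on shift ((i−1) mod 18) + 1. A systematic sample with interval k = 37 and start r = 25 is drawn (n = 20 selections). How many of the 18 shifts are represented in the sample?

18

Consecutive selections differ by k = 37, so their shift numbers differ by 37 mod 18 = 1.
gcd(37, 18) = 1, so the sample visits 18/1 = 18 distinct residues mod 18.
Start 25 is shift 7; the shifts hit are 1, 2, 3, 4, 5, 6, 7, 8, 9, 10, 11, 12, 13, 14, 15, 16, 17, 18.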